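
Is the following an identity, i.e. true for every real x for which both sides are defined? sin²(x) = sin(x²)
Claim: sin²(x) = sin(x²).
Test a specific point where both sides are defined: x = π/2.
LHS = sin²(x) ≈ 1.0000
RHS = sin(x²) ≈ 0.6243
Since 1.0000 ≠ 0.6243, the equation fails at this point, so it cannot hold for every real x for which both sides are defined.
sin²(x) means (sin x)², squaring the output; sin(x²) squares the input. These are different functions.

Conclusion: No, this is NOT an identity.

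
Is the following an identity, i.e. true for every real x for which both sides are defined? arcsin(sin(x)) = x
Claim: arcsin(sin(x)) = x.
Test a specific point where both sides are defined: x = 2π/3.
LHS = arcsin(sin(x)) ≈ 1.0472
RHS = x ≈ 2.0944
Since 1.0472 ≠ 2.0944, the equation fails at this point, so it cannot hold for every real x for which both sides are defined.
arcsin only returns values in [-π/2, π/2], so arcsin(sin(x)) = x holds only for x in that interval, not for all real x.

Conclusion: No, this is NOT an identity.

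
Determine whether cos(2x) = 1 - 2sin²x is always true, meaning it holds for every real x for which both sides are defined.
Claim: cos(2x) = 1 - 2sin²x.
Reasoning: cos(2x) = cos²x - sin²x. Replace cos²x by 1 - sin²x: (1 - sin²x) - sin²x = 1 - 2sin²x.
So the two sides agree for every real x for which both sides are defined.

Conclusion: Yes, this is an identity.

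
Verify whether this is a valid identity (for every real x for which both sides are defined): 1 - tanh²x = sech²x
Yes, this is an identity.

Claim: 1 - tanh²x = sech²x.
Reasoning: Divide cosh²x - sinh²x = 1 through by cosh²x (never zero): 1 - tanh²x = 1/cosh²x = sech²x.
So the two sides agree for every real x for which both sides are defined.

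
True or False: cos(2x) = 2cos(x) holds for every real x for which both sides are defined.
Claim: cos(2x) = 2cos(x).
Test a specific point where both sides are defined: x = π.
LHS = cos(2x) ≈ 1.0000
RHS = 2cos(x) ≈ -2.0000
Since 1.0000 ≠ -2.0000, the equation fails at this point, so it cannot hold for every real x for which both sides are defined.
The correct double-angle formula is cos(2x) = cos²x - sin²x.

Conclusion: False.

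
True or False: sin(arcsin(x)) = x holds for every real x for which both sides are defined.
Claim: sin(arcsin(x)) = x.
Reasoning: For -1 ≤ x ≤ 1 (where arcsin is defined), arcsin(x) is by definition an angle whose sine equals x. Taking the sine of that angle returns x. (Note the other order, arcsin(sin x) = x, is NOT an identity.)
So the two sides agree for every real x for which both sides are defined.

Conclusion: True.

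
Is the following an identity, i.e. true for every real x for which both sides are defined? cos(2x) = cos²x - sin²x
Yes, this is an identity.

Claim: cos(2x) = cos²x - sin²x.
Reasoning: Put y = x in the addition formula cos(x+y) = cos(x)cos(y) - sin(x)sin(y): cos(2x) = cos²x - sin²x.
So the two sides agree for every real x for which both sides are defined.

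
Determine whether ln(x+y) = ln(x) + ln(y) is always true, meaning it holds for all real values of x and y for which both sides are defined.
Claim: ln(x+y) = ln(x) + ln(y).
Test a specific point where both sides are defined: x = 1/2, y = 4.
LHS = ln(x+y) ≈ 1.5041
RHS = ln(x) + ln(y) ≈ 0.6931
Since 1.5041 ≠ 0.6931, the equation fails at this point, so it cannot hold for all real values of x and y for which both sides are defined.
ln(x) + ln(y) = ln(xy), not ln(x+y).

Conclusion: No, this is NOT an identity.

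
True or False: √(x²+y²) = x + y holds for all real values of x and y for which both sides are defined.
False.

Claim: √(x²+y²) = x + y.
Test a specific point where both sides are defined: x = 5, y = 5.
LHS = √(x²+y²) ≈ 7.0711
RHS = x + y ≈ 10.0000
Since 7.0711 ≠ 10.0000, the equation fails at this point, so it cannot hold for all real values of x and y for which both sides are defined.
(x+y)² = x² + 2xy + y², not x² + y², so the square root does not split this way.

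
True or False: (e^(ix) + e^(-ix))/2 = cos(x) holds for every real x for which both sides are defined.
True.

Claim: (e^(ix) + e^(-ix))/2 = cos(x).
Reasoning: By Euler's formula e^(ix) = cos(x) + i·sin(x) and e^(-ix) = cos(x) - i·sin(x). Adding cancels the sine terms: e^(ix) + e^(-ix) = 2cos(x); divide by 2.
So the two sides agree for every real x for which both sides are defined.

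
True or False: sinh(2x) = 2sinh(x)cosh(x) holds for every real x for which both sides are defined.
True.

Claim: sinh(2x) = 2sinh(x)cosh(x).
Reasoning: 2sinh(x)cosh(x) = 2 · (e^x - e^-x)/2 · (e^x + e^-x)/2 = (e^(2x) - e^(-2x))/2 = sinh(2x).
So the two sides agree for every real x for which both sides are defined.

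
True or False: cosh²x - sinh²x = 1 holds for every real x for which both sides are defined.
Claim: cosh²x - sinh²x = 1.
Reasoning: With cosh(x) = (e^x + e^-x)/2 and sinh(x) = (e^x - e^-x)/2: cosh²x = (e^(2x) + 2 + e^(-2x))/4 and sinh²x = (e^(2x) - 2 + e^(-2x))/4. Subtracting leaves 4/4 = 1.
So the two sides agree for every real x for which both sides are defined.

Conclusion: True.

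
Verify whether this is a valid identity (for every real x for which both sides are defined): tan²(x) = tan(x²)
Claim: tan²(x) = tan(x²).
Test a specific point where both sides are defined: x = π/3.
LHS = tan²(x) ≈ 3.0000
RHS = tan(x²) ≈ 1.9485
Since 3.0000 ≠ 1.9485, the equation fails at this point, so it cannot hold for every real x for which both sides are defined.
tan²(x) means (tan x)², squaring the output; tan(x²) squares the input. These are different functions.

Conclusion: No, this is NOT an identity.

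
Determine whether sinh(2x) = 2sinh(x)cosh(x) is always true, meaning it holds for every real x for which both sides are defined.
Yes, this is an identity.

Claim: sinh(2x) = 2sinh(x)cosh(x).
Reasoning: 2sinh(x)cosh(x) = 2 · (e^x - e^-x)/2 · (e^x + e^-x)/2 = (e^(2x) - e^(-2x))/2 = sinh(2x).
So the two sides agree for every real x for which both sides are defined.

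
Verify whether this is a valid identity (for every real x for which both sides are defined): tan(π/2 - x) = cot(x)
Yes, this is an identity.

Claim: tan(π/2 - x) = cot(x).
Reasoning: tan(π/2 - x) = sin(π/2 - x)/cos(π/2 - x) = cos(x)/sin(x) = cot(x), using the cofunction identities sin(π/2 - x) = cos(x) and cos(π/2 - x) = sin(x).
So the two sides agree for every real x for which both sides are defined.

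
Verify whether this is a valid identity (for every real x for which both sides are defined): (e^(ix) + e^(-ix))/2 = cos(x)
Yes, this is an identity.

Claim: (e^(ix) + e^(-ix))/2 = cos(x).
Reasoning: By Euler's formula e^(ix) = cos(x) + i·sin(x) and e^(-ix) = cos(x) - i·sin(x). Adding cancels the sine terms: e^(ix) + e^(-ix) = 2cos(x); divide by 2.
So the two sides agree for every real x for which both sides are defined.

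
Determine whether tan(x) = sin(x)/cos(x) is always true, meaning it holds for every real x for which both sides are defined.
Yes, this is an identity.

Claim: tan(x) = sin(x)/cos(x).
Reasoning: For an angle x whose terminal point on the unit circle is (cos x, sin x), tan(x) is defined as the ratio (second coordinate)/(first coordinate) = sin(x)/cos(x), wherever cos(x) ≠ 0.
So the two sides agree for every real x for which both sides are defined.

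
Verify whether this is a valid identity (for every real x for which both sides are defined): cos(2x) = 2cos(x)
No, this is NOT an identity.

Claim: cos(2x) = 2cos(x).
Test a specific point where both sides are defined: x = π/2.
LHS = cos(2x) ≈ -1.0000
RHS = 2cos(x) ≈ 0.0000
Since -1.0000 ≠ 0.0000, the equation fails at this point, so it cannot hold for every real x for which both sides are defined.
The correct double-angle formula is cos(2x) = cos²x - sin²x.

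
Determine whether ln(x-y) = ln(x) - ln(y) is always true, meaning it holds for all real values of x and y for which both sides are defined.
No, this is NOT an identity.

Claim: ln(x-y) = ln(x) - ln(y).
Test a specific point where both sides are defined: x = 3/2, y = 1.
LHS = ln(x-y) ≈ -0.6931
RHS = ln(x) - ln(y) ≈ 0.4055
Since -0.6931 ≠ 0.4055, the equation fails at this point, so it cannot hold for all real values of x and y for which both sides are defined.
ln(x) - ln(y) = ln(x/y), not ln(x-y).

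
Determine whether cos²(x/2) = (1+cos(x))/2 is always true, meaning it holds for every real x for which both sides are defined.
Yes, this is an identity.

Claim: cos²(x/2) = (1+cos(x))/2.
Reasoning: Use cos(2θ) = 2cos²θ - 1 with θ = x/2: cos(x) = 2cos²(x/2) - 1. Solving for cos²(x/2) gives (1 + cos(x))/2.
So the two sides agree for every real x for which both sides are defined.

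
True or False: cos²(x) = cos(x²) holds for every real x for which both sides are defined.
Claim: cos²(x) = cos(x²).
Test a specific point where both sides are defined: x = -π/3.
LHS = cos²(x) ≈ 0.2500
RHS = cos(x²) ≈ 0.4566
Since 0.2500 ≠ 0.4566, the equation fails at this point, so it cannot hold for every real x for which both sides are defined.
cos²(x) means (cos x)², squaring the output; cos(x²) squares the input. These are different functions.

Conclusion: False.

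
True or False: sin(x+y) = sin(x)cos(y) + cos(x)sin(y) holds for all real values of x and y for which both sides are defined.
True.

Claim: sin(x+y) = sin(x)cos(y) + cos(x)sin(y).
Reasoning: By Euler's formula e^(i(x+y)) = e^(ix)·e^(iy) = (cos x + i·sin x)(cos y + i·sin y). The imaginary part of the left side is sin(x+y); the imaginary part of the product is sin(x)cos(y) + cos(x)sin(y).
So the two sides agree for all real values of x and y for which both sides are defined.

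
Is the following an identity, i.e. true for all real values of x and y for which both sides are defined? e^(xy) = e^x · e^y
No, this is NOT an identity.

Claim: e^(xy) = e^x · e^y.
Test a specific point where both sides are defined: x = 4, y = 1/2.
LHS = e^(xy) ≈ 7.3891
RHS = e^x · e^y ≈ 90.0171
Since 7.3891 ≠ 90.0171, the equation fails at this point, so it cannot hold for all real values of x and y for which both sides are defined.
e^x · e^y = e^(x+y), not e^(xy).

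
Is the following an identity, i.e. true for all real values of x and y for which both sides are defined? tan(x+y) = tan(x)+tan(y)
Claim: tan(x+y) = tan(x)+tan(y).
Test a specific point where both sides are defined: x = 3π/4, y = π/3.
LHS = tan(x+y) ≈ 0.2679
RHS = tan(x)+tan(y) ≈ 0.7321
Since 0.2679 ≠ 0.7321, the equation fails at this point, so it cannot hold for all real values of x and y for which both sides are defined.
The correct formula is tan(x+y) = (tan(x) + tan(y))/(1 - tan(x)tan(y)).

Conclusion: No, this is NOT an identity.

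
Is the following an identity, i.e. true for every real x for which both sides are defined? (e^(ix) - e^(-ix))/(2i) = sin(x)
Yes, this is an identity.

Claim: (e^(ix) - e^(-ix))/(2i) = sin(x).
Reasoning: By Euler's formula e^(ix) = cos(x) + i·sin(x) and e^(-ix) = cos(x) - i·sin(x). Subtracting cancels the cosine terms: e^(ix) - e^(-ix) = 2i·sin(x); divide by 2i.
So the two sides agree for every real x for which both sides are defined.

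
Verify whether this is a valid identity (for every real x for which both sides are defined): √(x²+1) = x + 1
No, this is NOT an identity.

Claim: √(x²+1) = x + 1.
Test a specific point where both sides are defined: x = -2.
LHS = √(x²+1) ≈ 2.2361
RHS = x + 1 ≈ -1.0000
Since 2.2361 ≠ -1.0000, the equation fails at this point, so it cannot hold for every real x for which both sides are defined.
(x+1)² = x² + 2x + 1 ≠ x² + 1 unless x = 0.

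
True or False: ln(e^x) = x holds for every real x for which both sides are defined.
Claim: ln(e^x) = x.
Reasoning: ln is the inverse of the exponential: ln(e^x) asks for the exponent p with e^p = e^x, and since e^p is one-to-one that exponent is p = x.
So the two sides agree for every real x for which both sides are defined.

Conclusion: True.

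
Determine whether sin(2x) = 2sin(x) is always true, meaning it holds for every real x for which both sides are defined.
Claim: sin(2x) = 2sin(x).
Test a specific point where both sides are defined: x = -π/3.
LHS = sin(2x) ≈ -0.8660
RHS = 2sin(x) ≈ -1.7321
Since -0.8660 ≠ -1.7321, the equation fails at this point, so it cannot hold for every real x for which both sides are defined.
The correct double-angle formula is sin(2x) = 2sin(x)cos(x).

Conclusion: No, this is NOT an identity.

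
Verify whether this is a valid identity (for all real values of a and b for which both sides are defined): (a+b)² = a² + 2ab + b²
Claim: (a+b)² = a² + 2ab + b².
Reasoning: Expand: (a+b)² = (a+b)(a+b) = a·a + a·b + b·a + b·b = a² + 2ab + b².
So the two sides agree for all real values of a and b for which both sides are defined.

Conclusion: Yes, this is an identity.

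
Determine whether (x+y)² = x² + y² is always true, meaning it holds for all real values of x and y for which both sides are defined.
No, this is NOT an identity.

Claim: (x+y)² = x² + y².
Test a specific point where both sides are defined: x = -3, y = -3.
LHS = (x+y)² ≈ 36.0000
RHS = x² + y² ≈ 18.0000
Since 36.0000 ≠ 18.0000, the equation fails at this point, so it cannot hold for all real values of x and y for which both sides are defined.
The correct expansion is (x+y)² = x² + 2xy + y²; the cross term 2xy is missing.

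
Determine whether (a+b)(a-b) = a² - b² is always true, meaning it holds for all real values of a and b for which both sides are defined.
Claim: (a+b)(a-b) = a² - b².
Reasoning: Expand: (a+b)(a-b) = a² - ab + ba - b² = a² - b² (the cross terms cancel).
So the two sides agree for all real values of a and b for which both sides are defined.

Conclusion: Yes, this is an identity.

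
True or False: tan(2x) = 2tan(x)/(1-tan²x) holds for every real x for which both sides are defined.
Claim: tan(2x) = 2tan(x)/(1-tan²x).
Reasoning: tan(2x) = sin(2x)/cos(2x) = 2sin(x)cos(x) / (cos²x - sin²x). Divide numerator and denominator by cos²x: 2tan(x) / (1 - tan²x).
So the two sides agree for every real x for which both sides are defined.

Conclusion: True.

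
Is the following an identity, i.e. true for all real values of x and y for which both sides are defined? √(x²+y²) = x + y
No, this is NOT an identity.

Claim: √(x²+y²) = x + y.
Test a specific point where both sides are defined: x = 1/2, y = -3.
LHS = √(x²+y²) ≈ 3.0414
RHS = x + y ≈ -2.5000
Since 3.0414 ≠ -2.5000, the equation fails at this point, so it cannot hold for all real values of x and y for which both sides are defined.
(x+y)² = x² + 2xy + y², not x² + y², so the square root does not split this way.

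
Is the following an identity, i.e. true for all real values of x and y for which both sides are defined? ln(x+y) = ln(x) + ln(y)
No, this is NOT an identity.

Claim: ln(x+y) = ln(x) + ln(y).
Test a specific point where both sides are defined: x = 5, y = 1/2.
LHS = ln(x+y) ≈ 1.7047
RHS = ln(x) + ln(y) ≈ 0.9163
Since 1.7047 ≠ 0.9163, the equation fails at this point, so it cannot hold for all real values of x and y for which both sides are defined.
ln(x) + ln(y) = ln(xy), not ln(x+y).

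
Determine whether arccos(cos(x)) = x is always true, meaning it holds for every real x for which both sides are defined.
No, this is NOT an identity.

Claim: arccos(cos(x)) = x.
Test a specific point where both sides are defined: x = -π/6.
LHS = arccos(cos(x)) ≈ 0.5236
RHS = x ≈ -0.5236
Since 0.5236 ≠ -0.5236, the equation fails at this point, so it cannot hold for every real x for which both sides are defined.
arccos only returns values in [0, π], so arccos(cos(x)) = x holds only for x in that interval, not for all real x.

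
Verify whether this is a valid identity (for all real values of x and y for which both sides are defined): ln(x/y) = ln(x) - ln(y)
Yes, this is an identity.

Claim: ln(x/y) = ln(x) - ln(y).
Reasoning: Both sides are simultaneously defined only when x, y > 0. Write x = e^p, y = e^q. Then x/y = e^(p-q), so ln(x/y) = p - q = ln(x) - ln(y).
So the two sides agree for all real values of x and y for which both sides are defined.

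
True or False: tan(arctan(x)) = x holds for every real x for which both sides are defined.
Claim: tan(arctan(x)) = x.
Reasoning: For every real x, arctan(x) is by definition the angle in (-π/2, π/2) whose tangent equals x. Taking the tangent of that angle returns x.
So the two sides agree for every real x for which both sides are defined.

Conclusion: True.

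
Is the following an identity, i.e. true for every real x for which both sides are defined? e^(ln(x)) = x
Claim: e^(ln(x)) = x.
Reasoning: For x > 0, ln(x) is by definition the exponent p such that e^p = x. Raising e to that exponent therefore returns x: e^(ln x) = x.
So the two sides agree for every real x for which both sides are defined.

Conclusion: Yes, this is an identity.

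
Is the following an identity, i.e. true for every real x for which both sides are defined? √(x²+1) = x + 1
No, this is NOT an identity.

Claim: √(x²+1) = x + 1.
Test a specific point where both sides are defined: x = 4.
LHS = √(x²+1) ≈ 4.1231
RHS = x + 1 ≈ 5.0000
Since 4.1231 ≠ 5.0000, the equation fails at this point, so it cannot hold for every real x for which both sides are defined.
(x+1)² = x² + 2x + 1 ≠ x² + 1 unless x = 0.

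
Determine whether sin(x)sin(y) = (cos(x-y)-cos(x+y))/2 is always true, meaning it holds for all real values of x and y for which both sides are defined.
Claim: sin(x)sin(y) = (cos(x-y)-cos(x+y))/2.
Reasoning: cos(x-y) = cos(x)cos(y) + sin(x)sin(y) and cos(x+y) = cos(x)cos(y) - sin(x)sin(y). Subtracting, cos(x-y) - cos(x+y) = 2sin(x)sin(y); divide by 2.
So the two sides agree for all real values of x and y for which both sides are defined.

Conclusion: Yes, this is an identity.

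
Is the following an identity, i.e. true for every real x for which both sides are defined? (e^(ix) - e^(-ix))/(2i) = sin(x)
Yes, this is an identity.

Claim: (e^(ix) - e^(-ix))/(2i) = sin(x).
Reasoning: By Euler's formula e^(ix) = cos(x) + i·sin(x) and e^(-ix) = cos(x) - i·sin(x). Subtracting cancels the cosine terms: e^(ix) - e^(-ix) = 2i·sin(x); divide by 2i.
So the two sides agree for every real x for which both sides are defined.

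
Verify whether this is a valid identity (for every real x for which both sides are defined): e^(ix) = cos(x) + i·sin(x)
Claim: e^(ix) = cos(x) + i·sin(x).
Reasoning: Euler's formula. Expand e^(ix) = Σ (ix)^k / k!. Since i² = -1, the even-k terms are Σ (-1)^m x^(2m)/(2m)! = cos(x) and the odd-k terms are i · Σ (-1)^m x^(2m+1)/(2m+1)! = i·sin(x).
So the two sides agree for every real x for which both sides are defined.

Conclusion: Yes, this is an identity.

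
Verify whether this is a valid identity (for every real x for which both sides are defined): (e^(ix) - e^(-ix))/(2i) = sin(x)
Yes, this is an identity.

Claim: (e^(ix) - e^(-ix))/(2i) = sin(x).
Reasoning: By Euler's formula e^(ix) = cos(x) + i·sin(x) and e^(-ix) = cos(x) - i·sin(x). Subtracting cancels the cosine terms: e^(ix) - e^(-ix) = 2i·sin(x); divide by 2i.
So the two sides agree for every real x for which both sides are defined.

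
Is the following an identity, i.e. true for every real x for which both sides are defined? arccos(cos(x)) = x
Claim: arccos(cos(x)) = x.
Test a specific point where both sides are defined: x = -π/4.
LHS = arccos(cos(x)) ≈ 0.7854
RHS = x ≈ -0.7854
Since 0.7854 ≠ -0.7854, the equation fails at this point, so it cannot hold for every real x for which both sides are defined.
arccos only returns values in [0, π], so arccos(cos(x)) = x holds only for x in that interval, not for all real x.

Conclusion: No, this is NOT an identity.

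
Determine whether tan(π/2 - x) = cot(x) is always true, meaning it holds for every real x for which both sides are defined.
Claim: tan(π/2 - x) = cot(x).
Reasoning: tan(π/2 - x) = sin(π/2 - x)/cos(π/2 - x) = cos(x)/sin(x) = cot(x), using the cofunction identities sin(π/2 - x) = cos(x) and cos(π/2 - x) = sin(x).
So the two sides agree for every real x for which both sides are defined.

Conclusion: Yes, this is an identity.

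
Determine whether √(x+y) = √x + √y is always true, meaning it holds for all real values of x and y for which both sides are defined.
Claim: √(x+y) = √x + √y.
Test a specific point where both sides are defined: x = 3, y = 5.
LHS = √(x+y) ≈ 2.8284
RHS = √x + √y ≈ 3.9681
Since 2.8284 ≠ 3.9681, the equation fails at this point, so it cannot hold for all real values of x and y for which both sides are defined.
Squaring the right side gives x + 2√(xy) + y, not x + y.

Conclusion: No, this is NOT an identity.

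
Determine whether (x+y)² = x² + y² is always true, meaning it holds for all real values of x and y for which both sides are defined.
No, this is NOT an identity.

Claim: (x+y)² = x² + y².
Test a specific point where both sides are defined: x = 2, y = -1.
LHS = (x+y)² ≈ 1.0000
RHS = x² + y² ≈ 5.0000
Since 1.0000 ≠ 5.0000, the equation fails at this point, so it cannot hold for all real values of x and y for which both sides are defined.
The correct expansion is (x+y)² = x² + 2xy + y²; the cross term 2xy is missing.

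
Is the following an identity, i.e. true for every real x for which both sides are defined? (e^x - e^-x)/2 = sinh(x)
Claim: (e^x - e^-x)/2 = sinh(x).
Reasoning: This is exactly the definition of the hyperbolic sine: sinh(x) := (e^x - e^-x)/2.
So the two sides agree for every real x for which both sides are defined.

Conclusion: Yes, this is an identity.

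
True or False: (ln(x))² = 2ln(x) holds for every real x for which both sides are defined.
False.

Claim: (ln(x))² = 2ln(x).
Test a specific point where both sides are defined: x = 3.
LHS = (ln(x))² ≈ 1.2069
RHS = 2ln(x) ≈ 2.1972
Since 1.2069 ≠ 2.1972, the equation fails at this point, so it cannot hold for every real x for which both sides are defined.
2ln(x) equals ln(x²), which is not the same as (ln x)².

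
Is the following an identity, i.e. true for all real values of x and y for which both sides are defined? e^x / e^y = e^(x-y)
Claim: e^x / e^y = e^(x-y).
Reasoning: 1/e^y = e^(-y), so e^x / e^y = e^x · e^(-y) = e^(x + (-y)) = e^(x-y) by the product rule for exponents.
So the two sides agree for all real values of x and y for which both sides are defined.

Conclusion: Yes, this is an identity.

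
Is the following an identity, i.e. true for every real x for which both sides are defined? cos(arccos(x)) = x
Claim: cos(arccos(x)) = x.
Reasoning: For -1 ≤ x ≤ 1 (where arccos is defined), arccos(x) is by definition an angle whose cosine equals x. Taking the cosine of that angle returns x. (Note the other order, arccos(cos x) = x, is NOT an identity.)
So the two sides agree for every real x for which both sides are defined.

Conclusion: Yes, this is an identity.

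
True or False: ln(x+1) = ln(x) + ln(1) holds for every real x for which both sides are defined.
False.

Claim: ln(x+1) = ln(x) + ln(1).
Test a specific point where both sides are defined: x = 1/2.
LHS = ln(x+1) ≈ 0.4055
RHS = ln(x) + ln(1) ≈ -0.6931
Since 0.4055 ≠ -0.6931, the equation fails at this point, so it cannot hold for every real x for which both sides are defined.
ln(1) = 0, so the right side is just ln(x), which differs from ln(x+1).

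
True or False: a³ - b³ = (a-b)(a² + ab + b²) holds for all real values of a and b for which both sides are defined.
True.

Claim: a³ - b³ = (a-b)(a² + ab + b²).
Reasoning: Expand the right side: (a-b)(a² + ab + b²) = a³ + a²b + ab² - a²b - ab² - b³ = a³ - b³ (the middle terms cancel in pairs).
So the two sides agree for all real values of a and b for which both sides are defined.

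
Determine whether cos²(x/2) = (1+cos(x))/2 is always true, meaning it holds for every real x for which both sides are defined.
Claim: cos²(x/2) = (1+cos(x))/2.
Reasoning: Use cos(2θ) = 2cos²θ - 1 with θ = x/2: cos(x) = 2cos²(x/2) - 1. Solving for cos²(x/2) gives (1 + cos(x))/2.
So the two sides agree for every real x for which both sides are defined.

Conclusion: Yes, this is an identity.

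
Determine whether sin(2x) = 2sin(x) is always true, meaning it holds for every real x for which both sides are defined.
No, this is NOT an identity.

Claim: sin(2x) = 2sin(x).
Test a specific point where both sides are defined: x = π/6.
LHS = sin(2x) ≈ 0.8660
RHS = 2sin(x) ≈ 1.0000
Since 0.8660 ≠ 1.0000, the equation fails at this point, so it cannot hold for every real x for which both sides are defined.
The correct double-angle formula is sin(2x) = 2sin(x)cos(x).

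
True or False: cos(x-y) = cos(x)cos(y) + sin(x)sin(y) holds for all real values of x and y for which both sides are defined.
True.

Claim: cos(x-y) = cos(x)cos(y) + sin(x)sin(y).
Reasoning: Replace y by -y in cos(x+y) = cos(x)cos(y) - sin(x)sin(y) and use cos(-y) = cos(y), sin(-y) = -sin(y): cos(x-y) = cos(x)cos(y) + sin(x)sin(y).
So the two sides agree for all real values of x and y for which both sides are defined.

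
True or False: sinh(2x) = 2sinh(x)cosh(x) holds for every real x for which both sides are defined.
Claim: sinh(2x) = 2sinh(x)cosh(x).
Reasoning: 2sinh(x)cosh(x) = 2 · (e^x - e^-x)/2 · (e^x + e^-x)/2 = (e^(2x) - e^(-2x))/2 = sinh(2x).
So the two sides agree for every real x for which both sides are defined.

Conclusion: True.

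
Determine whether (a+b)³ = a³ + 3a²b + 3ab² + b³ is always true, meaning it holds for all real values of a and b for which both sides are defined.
Yes, this is an identity.

Claim: (a+b)³ = a³ + 3a²b + 3ab² + b³.
Reasoning: (a+b)³ = (a+b)(a+b)² = (a+b)(a² + 2ab + b²) = a³ + 2a²b + ab² + a²b + 2ab² + b³ = a³ + 3a²b + 3ab² + b³.
So the two sides agree for all real values of a and b for which both sides are defined.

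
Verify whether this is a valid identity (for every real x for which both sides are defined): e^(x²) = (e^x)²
No, this is NOT an identity.

Claim: e^(x²) = (e^x)².
Test a specific point where both sides are defined: x = -3.
LHS = e^(x²) ≈ 8103.0839
RHS = (e^x)² ≈ 0.0025
Since 8103.0839 ≠ 0.0025, the equation fails at this point, so it cannot hold for every real x for which both sides are defined.
(e^x)² = e^(2x), and 2x ≠ x² in general.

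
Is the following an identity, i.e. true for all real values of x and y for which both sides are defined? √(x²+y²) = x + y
Claim: √(x²+y²) = x + y.
Test a specific point where both sides are defined: x = 3/2, y = -1.
LHS = √(x²+y²) ≈ 1.8028
RHS = x + y ≈ 0.5000
Since 1.8028 ≠ 0.5000, the equation fails at this point, so it cannot hold for all real values of x and y for which both sides are defined.
(x+y)² = x² + 2xy + y², not x² + y², so the square root does not split this way.

Conclusion: No, this is NOT an identity.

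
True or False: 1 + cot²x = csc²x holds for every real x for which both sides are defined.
Claim: 1 + cot²x = csc²x.
Reasoning: Start from sin²x + cos²x = 1 and divide every term by sin²x (allowed wherever cot x and csc x are defined): 1 + cot²x = 1/sin²x = csc²x.
So the two sides agree for every real x for which both sides are defined.

Conclusion: True.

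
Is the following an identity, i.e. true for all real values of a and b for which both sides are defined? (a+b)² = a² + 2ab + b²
Yes, this is an identity.

Claim: (a+b)² = a² + 2ab + b².
Reasoning: Expand: (a+b)² = (a+b)(a+b) = a·a + a·b + b·a + b·b = a² + 2ab + b².
So the two sides agree for all real values of a and b for which both sides are defined.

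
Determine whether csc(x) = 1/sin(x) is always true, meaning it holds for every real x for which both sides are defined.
Yes, this is an identity.

Claim: csc(x) = 1/sin(x).
Reasoning: csc(x) is by definition the reciprocal of sin(x), wherever sin(x) ≠ 0.
So the two sides agree for every real x for which both sides are defined.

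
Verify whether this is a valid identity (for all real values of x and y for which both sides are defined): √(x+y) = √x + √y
No, this is NOT an identity.

Claim: √(x+y) = √x + √y.
Test a specific point where both sides are defined: x = 2, y = 3/2.
LHS = √(x+y) ≈ 1.8708
RHS = √x + √y ≈ 2.6390
Since 1.8708 ≠ 2.6390, the equation fails at this point, so it cannot hold for all real values of x and y for which both sides are defined.
Squaring the right side gives x + 2√(xy) + y, not x + y.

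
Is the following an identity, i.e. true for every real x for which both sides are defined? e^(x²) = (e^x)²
No, this is NOT an identity.

Claim: e^(x²) = (e^x)².
Test a specific point where both sides are defined: x = -2.
LHS = e^(x²) ≈ 54.5982
RHS = (e^x)² ≈ 0.0183
Since 54.5982 ≠ 0.0183, the equation fails at this point, so it cannot hold for every real x for which both sides are defined.
(e^x)² = e^(2x), and 2x ≠ x² in general.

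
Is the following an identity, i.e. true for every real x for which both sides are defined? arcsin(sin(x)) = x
No, this is NOT an identity.

Claim: arcsin(sin(x)) = x.
Test a specific point where both sides are defined: x = π.
LHS = arcsin(sin(x)) ≈ 0.0000
RHS = x ≈ 3.1416
Since 0.0000 ≠ 3.1416, the equation fails at this point, so it cannot hold for every real x for which both sides are defined.
arcsin only returns values in [-π/2, π/2], so arcsin(sin(x)) = x holds only for x in that interval, not for all real x.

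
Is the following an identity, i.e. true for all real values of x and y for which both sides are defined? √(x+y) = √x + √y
No, this is NOT an identity.

Claim: √(x+y) = √x + √y.
Test a specific point where both sides are defined: x = 4, y = 2.
LHS = √(x+y) ≈ 2.4495
RHS = √x + √y ≈ 3.4142
Since 2.4495 ≠ 3.4142, the equation fails at this point, so it cannot hold for all real values of x and y for which both sides are defined.
Squaring the right side gives x + 2√(xy) + y, not x + y.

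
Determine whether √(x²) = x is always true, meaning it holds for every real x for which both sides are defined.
No, this is NOT an identity.

Claim: √(x²) = x.
Test a specific point where both sides are defined: x = -2.
LHS = √(x²) ≈ 2.0000
RHS = x ≈ -2.0000
Since 2.0000 ≠ -2.0000, the equation fails at this point, so it cannot hold for every real x for which both sides are defined.
√(x²) = |x|, which differs from x whenever x < 0 (both sides are defined for every real x).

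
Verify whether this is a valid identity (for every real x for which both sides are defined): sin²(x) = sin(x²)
No, this is NOT an identity.

Claim: sin²(x) = sin(x²).
Test a specific point where both sides are defined: x = -π/3.
LHS = sin²(x) ≈ 0.7500
RHS = sin(x²) ≈ 0.8897
Since 0.7500 ≠ 0.8897, the equation fails at this point, so it cannot hold for every real x for which both sides are defined.
sin²(x) means (sin x)², squaring the output; sin(x²) squares the input. These are different functions.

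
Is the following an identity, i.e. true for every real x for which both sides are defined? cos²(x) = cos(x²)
Claim: cos²(x) = cos(x²).
Test a specific point where both sides are defined: x = π.
LHS = cos²(x) ≈ 1.0000
RHS = cos(x²) ≈ -0.9027
Since 1.0000 ≠ -0.9027, the equation fails at this point, so it cannot hold for every real x for which both sides are defined.
cos²(x) means (cos x)², squaring the output; cos(x²) squares the input. These are different functions.

Conclusion: No, this is NOT an identity.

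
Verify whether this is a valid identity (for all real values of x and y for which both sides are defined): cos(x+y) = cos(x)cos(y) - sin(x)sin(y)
Yes, this is an identity.

Claim: cos(x+y) = cos(x)cos(y) - sin(x)sin(y).
Reasoning: By Euler's formula e^(i(x+y)) = e^(ix)·e^(iy) = (cos x + i·sin x)(cos y + i·sin y). The real part of the left side is cos(x+y); the real part of the product is cos(x)cos(y) - sin(x)sin(y) (since i·i = -1).
So the two sides agree for all real values of x and y for which both sides are defined.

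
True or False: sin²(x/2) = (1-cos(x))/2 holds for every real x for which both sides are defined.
Claim: sin²(x/2) = (1-cos(x))/2.
Reasoning: Use cos(2θ) = 1 - 2sin²θ with θ = x/2: cos(x) = 1 - 2sin²(x/2). Solving for sin²(x/2) gives (1 - cos(x))/2.
So the two sides agree for every real x for which both sides are defined.

Conclusion: True.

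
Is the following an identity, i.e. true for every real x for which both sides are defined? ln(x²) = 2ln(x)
Yes, this is an identity.

Claim: ln(x²) = 2ln(x).
Reasoning: The right side requires x > 0. For x > 0, x² = (e^(ln x))² = e^(2ln x), so ln(x²) = 2ln(x). (For x < 0 the right side is undefined, so those values are outside the claim.)
So the two sides agree for every real x for which both sides are defined.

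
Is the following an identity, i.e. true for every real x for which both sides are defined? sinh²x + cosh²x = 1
Claim: sinh²x + cosh²x = 1.
Test a specific point where both sides are defined: x = 1/2.
LHS = sinh²x + cosh²x ≈ 1.5431
RHS = 1 ≈ 1.0000
Since 1.5431 ≠ 1.0000, the equation fails at this point, so it cannot hold for every real x for which both sides are defined.
The correct hyperbolic identity is cosh²x - sinh²x = 1 (a difference); the sum sinh²x + cosh²x equals cosh(2x).

Conclusion: No, this is NOT an identity.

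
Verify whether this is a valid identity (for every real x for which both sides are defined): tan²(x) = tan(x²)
Claim: tan²(x) = tan(x²).
Test a specific point where both sides are defined: x = 2π/3.
LHS = tan²(x) ≈ 3.0000
RHS = tan(x²) ≈ 2.9590
Since 3.0000 ≠ 2.9590, the equation fails at this point, so it cannot hold for every real x for which both sides are defined.
tan²(x) means (tan x)², squaring the output; tan(x²) squares the input. These are different functions.

Conclusion: No, this is NOT an identity.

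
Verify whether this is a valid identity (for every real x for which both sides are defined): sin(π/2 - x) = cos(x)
Claim: sin(π/2 - x) = cos(x).
Reasoning: Use sin(u - v) = sin(u)cos(v) - cos(u)sin(v) with u = π/2, v = x: sin(π/2)cos(x) - cos(π/2)sin(x) = 1·cos(x) - 0·sin(x) = cos(x).
So the two sides agree for every real x for which both sides are defined.

Conclusion: Yes, this is an identity.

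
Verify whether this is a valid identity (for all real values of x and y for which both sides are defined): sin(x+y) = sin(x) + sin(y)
No, this is NOT an identity.

Claim: sin(x+y) = sin(x) + sin(y).
Test a specific point where both sides are defined: x = π, y = 3π/4.
LHS = sin(x+y) ≈ -0.7071
RHS = sin(x) + sin(y) ≈ 0.7071
Since -0.7071 ≠ 0.7071, the equation fails at this point, so it cannot hold for all real values of x and y for which both sides are defined.
The correct expansion is sin(x+y) = sin(x)cos(y) + cos(x)sin(y); sine is not additive.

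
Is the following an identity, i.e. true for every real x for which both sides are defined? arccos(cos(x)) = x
No, this is NOT an identity.

Claim: arccos(cos(x)) = x.
Test a specific point where both sides are defined: x = -π/3.
LHS = arccos(cos(x)) ≈ 1.0472
RHS = x ≈ -1.0472
Since 1.0472 ≠ -1.0472, the equation fails at this point, so it cannot hold for every real x for which both sides are defined.
arccos only returns values in [0, π], so arccos(cos(x)) = x holds only for x in that interval, not for all real x.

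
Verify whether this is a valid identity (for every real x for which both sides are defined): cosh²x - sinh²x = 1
Yes, this is an identity.

Claim: cosh²x - sinh²x = 1.
Reasoning: With cosh(x) = (e^x + e^-x)/2 and sinh(x) = (e^x - e^-x)/2: cosh²x = (e^(2x) + 2 + e^(-2x))/4 and sinh²x = (e^(2x) - 2 + e^(-2x))/4. Subtracting leaves 4/4 = 1.
So the two sides agree for every real x for which both sides are defined.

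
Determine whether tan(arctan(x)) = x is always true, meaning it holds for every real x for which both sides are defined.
Claim: tan(arctan(x)) = x.
Reasoning: For every real x, arctan(x) is by definition the angle in (-π/2, π/2) whose tangent equals x. Taking the tangent of that angle returns x.
So the two sides agree for every real x for which both sides are defined.

Conclusion: Yes, this is an identity.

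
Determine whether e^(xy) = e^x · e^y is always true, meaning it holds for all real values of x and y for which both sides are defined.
No, this is NOT an identity.

Claim: e^(xy) = e^x · e^y.
Test a specific point where both sides are defined: x = 2, y = 3.
LHS = e^(xy) ≈ 403.4288
RHS = e^x · e^y ≈ 148.4132
Since 403.4288 ≠ 148.4132, the equation fails at this point, so it cannot hold for all real values of x and y for which both sides are defined.
e^x · e^y = e^(x+y), not e^(xy).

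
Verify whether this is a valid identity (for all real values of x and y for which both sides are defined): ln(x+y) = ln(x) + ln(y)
No, this is NOT an identity.

Claim: ln(x+y) = ln(x) + ln(y).
Test a specific point where both sides are defined: x = 5, y = 1.
LHS = ln(x+y) ≈ 1.7918
RHS = ln(x) + ln(y) ≈ 1.6094
Since 1.7918 ≠ 1.6094, the equation fails at this point, so it cannot hold for all real values of x and y for which both sides are defined.
ln(x) + ln(y) = ln(xy), not ln(x+y).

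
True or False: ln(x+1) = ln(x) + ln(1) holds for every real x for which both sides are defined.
Claim: ln(x+1) = ln(x) + ln(1).
Test a specific point where both sides are defined: x = 2.
LHS = ln(x+1) ≈ 1.0986
RHS = ln(x) + ln(1) ≈ 0.6931
Since 1.0986 ≠ 0.6931, the equation fails at this point, so it cannot hold for every real x for which both sides are defined.
ln(1) = 0, so the right side is just ln(x), which differs from ln(x+1).

Conclusion: False.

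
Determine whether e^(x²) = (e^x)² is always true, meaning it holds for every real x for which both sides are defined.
No, this is NOT an identity.

Claim: e^(x²) = (e^x)².
Test a specific point where both sides are defined: x = -2.
LHS = e^(x²) ≈ 54.5982
RHS = (e^x)² ≈ 0.0183
Since 54.5982 ≠ 0.0183, the equation fails at this point, so it cannot hold for every real x for which both sides are defined.
(e^x)² = e^(2x), and 2x ≠ x² in general.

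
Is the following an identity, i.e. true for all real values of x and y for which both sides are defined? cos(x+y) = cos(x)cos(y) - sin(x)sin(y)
Claim: cos(x+y) = cos(x)cos(y) - sin(x)sin(y).
Reasoning: By Euler's formula e^(i(x+y)) = e^(ix)·e^(iy) = (cos x + i·sin x)(cos y + i·sin y). The real part of the left side is cos(x+y); the real part of the product is cos(x)cos(y) - sin(x)sin(y) (since i·i = -1).
So the two sides agree for all real values of x and y for which both sides are defined.

Conclusion: Yes, this is an identity.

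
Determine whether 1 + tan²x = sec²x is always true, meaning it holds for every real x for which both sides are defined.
Yes, this is an identity.

Claim: 1 + tan²x = sec²x.
Reasoning: Start from sin²x + cos²x = 1 and divide every term by cos²x (allowed wherever tan x and sec x are defined): tan²x + 1 = 1/cos²x = sec²x.
So the two sides agree for every real x for which both sides are defined.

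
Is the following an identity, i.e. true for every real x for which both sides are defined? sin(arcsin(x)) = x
Yes, this is an identity.

Claim: sin(arcsin(x)) = x.
Reasoning: For -1 ≤ x ≤ 1 (where arcsin is defined), arcsin(x) is by definition an angle whose sine equals x. Taking the sine of that angle returns x. (Note the other order, arcsin(sin x) = x, is NOT an identity.)
So the two sides agree for every real x for which both sides are defined.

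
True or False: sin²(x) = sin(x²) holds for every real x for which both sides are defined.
False.

Claim: sin²(x) = sin(x²).
Test a specific point where both sides are defined: x = -π/4.
LHS = sin²(x) ≈ 0.5000
RHS = sin(x²) ≈ 0.5785
Since 0.5000 ≠ 0.5785, the equation fails at this point, so it cannot hold for every real x for which both sides are defined.
sin²(x) means (sin x)², squaring the output; sin(x²) squares the input. These are different functions.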